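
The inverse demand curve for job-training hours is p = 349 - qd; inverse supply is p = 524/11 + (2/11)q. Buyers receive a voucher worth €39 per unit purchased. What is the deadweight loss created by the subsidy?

Pre-subsidy: 349 - q = 524/11 + (2/11)q gives q* = 255 and p* = 94.
With the rebate, buyers effectively pay pb = ps − 39, where ps is the price sellers receive.
On the curves, pb = 349 - q and ps = 524/11 + (2/11)q; the wedge ps − pb = 39 gives 524/11 + (2/11)q − (349 - q) = 39, so q' = 288.
Then pb = 349 − 1·288 = 61 and ps = 524/11 + (2/11)·288 = 100.
The subsidy expands output by 288 − 255 = 33 past the efficient level; on those units the gap between marginal cost and willingness to pay runs from 0 up to 39.
DWL = ½ × 39 × 33 = 643.5.

Deadweight loss = €643.5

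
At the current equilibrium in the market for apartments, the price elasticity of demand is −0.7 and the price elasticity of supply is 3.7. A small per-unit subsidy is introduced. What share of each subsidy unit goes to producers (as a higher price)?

For a small subsidy around the equilibrium, the benefit split depends on the relative slopes, which at a point are proportional to the elasticities.
Buyer share = εs/(εs + |εd|) = 3.7/(3.7 + 0.7) = 37/44; seller share = |εd|/(εs + |εd|) = 7/44.
So producers capture 7/44 of the subsidy.

Producer share = 7/44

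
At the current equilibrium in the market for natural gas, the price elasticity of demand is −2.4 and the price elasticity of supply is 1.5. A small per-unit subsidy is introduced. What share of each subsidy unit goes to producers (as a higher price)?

Producer share = 8/13

For a small subsidy around the equilibrium, the benefit split depends on the relative slopes, which at a point are proportional to the elasticities.
Buyer share = εs/(εs + |εd|) = 1.5/(1.5 + 2.4) = 5/13; seller share = |εd|/(εs + |εd|) = 8/13.
So producers capture 8/13 of the subsidy.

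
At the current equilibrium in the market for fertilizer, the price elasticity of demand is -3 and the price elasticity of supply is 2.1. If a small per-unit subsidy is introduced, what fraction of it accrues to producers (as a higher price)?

For a small subsidy around the equilibrium, the benefit split depends on the relative slopes, which at a point are proportional to the elasticities.
Buyer share = εs/(εs + |εd|) = 2.1/(2.1 + 3) = 7/17; seller share = |εd|/(εs + |εd|) = 10/17.
So producers capture 10/17 of the subsidy.

Producer share = 10/17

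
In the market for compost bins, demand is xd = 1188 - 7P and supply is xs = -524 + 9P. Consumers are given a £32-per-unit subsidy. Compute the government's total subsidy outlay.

Government cost = £18080

Pre-subsidy: 1188 - 7P = -524 + 9P gives P* = 107, x* = 439.
With the rebate, buyers effectively pay Pb = Ps − 32, where Ps is the price sellers receive.
Demand in terms of Ps becomes xd = 1188 − 7(Ps − 32) = 1412 - 7Ps. Setting this equal to supply: 1412 - 7Ps = -524 + 9Ps, so Ps = 121.
Buyers pay Pb = 121 − 32 = 89; x' = -524 + 9·121 = 565.
Government outlay = subsidy × quantity = 32 × 565 = 18080.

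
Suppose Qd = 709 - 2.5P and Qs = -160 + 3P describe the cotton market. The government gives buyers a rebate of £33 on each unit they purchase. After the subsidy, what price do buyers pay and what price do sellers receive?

Buyers pay £140; sellers receive £173

Pre-subsidy: 709 - 2.5P = -160 + 3P gives P* = 158, Q* = 314.
With the rebate, buyers effectively pay Pb = Ps − 33, where Ps is the price sellers receive.
Demand in terms of Ps becomes Qd = 709 − 2.5(Ps − 33) = 791.5 - 2.5Ps. Setting this equal to supply: 791.5 - 2.5Ps = -160 + 3Ps, so Ps = 173.
Buyers pay Pb = 173 − 33 = 140; Q' = -160 + 3·173 = 359.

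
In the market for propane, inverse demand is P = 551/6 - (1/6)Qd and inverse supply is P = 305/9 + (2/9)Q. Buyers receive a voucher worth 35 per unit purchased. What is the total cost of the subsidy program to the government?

Pre-subsidy: 551/6 - (1/6)Q = 305/9 + (2/9)Q gives Q* = 149 and P* = 67.
With the rebate, buyers effectively pay Pb = Ps − 35, where Ps is the price sellers receive.
On the curves, Pb = 551/6 - (1/6)Q and Ps = 305/9 + (2/9)Q; the wedge Ps − Pb = 35 gives 305/9 + (2/9)Q − (551/6 - (1/6)Q) = 35, so Q' = 239.
Then Pb = 551/6 − (1/6)·239 = 52 and Ps = 305/9 + (2/9)·239 = 87.
Government outlay = subsidy × quantity = 35 × 239 = 8365.

Government cost = 8365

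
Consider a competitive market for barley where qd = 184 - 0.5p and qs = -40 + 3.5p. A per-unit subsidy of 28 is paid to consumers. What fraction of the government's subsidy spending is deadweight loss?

DWL / government spending = 49/1346

Pre-subsidy: 184 - 0.5p = -40 + 3.5p gives p* = 56, q* = 156.
With the rebate, buyers effectively pay pb = ps − 28, where ps is the price sellers receive.
Demand in terms of ps becomes qd = 184 − 0.5(ps − 28) = 198 - 0.5ps. Setting this equal to supply: 198 - 0.5ps = -40 + 3.5ps, so ps = 59.5.
Buyers pay pb = 59.5 − 28 = 31.5; q' = -40 + 3.5·59.5 = 168.25.
ΔCS = ½(156 + 168.25)(56 − 31.5) = 3972.0625; ΔPS = ½(156 + 168.25)(59.5 − 56) = 567.4375.
Government spending = 28 × 168.25 = 4711.
DWL = ½ × 28 × (168.25 − 156) = 171.5; fraction = 171.5 / 4711 = 49/1346.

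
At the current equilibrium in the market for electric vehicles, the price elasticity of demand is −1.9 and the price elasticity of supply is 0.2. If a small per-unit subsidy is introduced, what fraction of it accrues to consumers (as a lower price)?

For a small subsidy around the equilibrium, the benefit split depends on the relative slopes, which at a point are proportional to the elasticities.
Buyer share = εs/(εs + |εd|) = 0.2/(0.2 + 1.9) = 2/21; seller share = |εd|/(εs + |εd|) = 19/21.

Consumer share = 2/21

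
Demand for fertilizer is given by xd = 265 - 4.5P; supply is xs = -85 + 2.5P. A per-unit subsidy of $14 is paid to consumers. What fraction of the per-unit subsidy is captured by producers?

Pre-subsidy: 265 - 4.5P = -85 + 2.5P gives P* = 50, x* = 40.
With the rebate, buyers effectively pay Pb = Ps − 14, where Ps is the price sellers receive.
Demand in terms of Ps becomes xd = 265 − 4.5(Ps − 14) = 328 - 4.5Ps. Setting this equal to supply: 328 - 4.5Ps = -85 + 2.5Ps, so Ps = 59.
Buyers pay Pb = 59 − 14 = 45; x' = -85 + 2.5·59 = 62.5.
Buyers' price falls by P* − Pb = 50 − 45 = 5; sellers' price rises by Ps − P* = 59 − 50 = 9.
So producers capture 9/14 = 9/14 of each unit of subsidy.

Producer share = 9/14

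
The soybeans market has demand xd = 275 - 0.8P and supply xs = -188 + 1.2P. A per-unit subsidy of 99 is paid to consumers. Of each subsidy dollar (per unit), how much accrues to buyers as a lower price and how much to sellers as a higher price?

Buyers gain 59.4 per unit; sellers gain 39.6 per unit

Pre-subsidy: 275 - 0.8P = -188 + 1.2P gives P* = 231.5, x* = 89.8.
With the rebate, buyers effectively pay Pb = Ps − 99, where Ps is the price sellers receive.
Demand in terms of Ps becomes xd = 275 − 0.8(Ps − 99) = 354.2 - 0.8Ps. Setting this equal to supply: 354.2 - 0.8Ps = -188 + 1.2Ps, so Ps = 271.1.
Buyers pay Pb = 271.1 − 99 = 172.1; x' = -188 + 1.2·271.1 = 137.32.
Buyers' price falls by P* − Pb = 231.5 − 172.1 = 59.4; sellers' price rises by Ps − P* = 271.1 − 231.5 = 39.6.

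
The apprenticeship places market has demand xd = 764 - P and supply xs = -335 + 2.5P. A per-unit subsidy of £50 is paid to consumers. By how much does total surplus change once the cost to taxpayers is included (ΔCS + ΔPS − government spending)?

Net change in total surplus = -6250/7

Pre-subsidy: 764 - P = -335 + 2.5P gives P* = 314, x* = 450.
With the rebate, buyers effectively pay Pb = Ps − 50, where Ps is the price sellers receive.
Demand in terms of Ps becomes xd = 764 − 1(Ps − 50) = 814 - Ps. Setting this equal to supply: 814 - Ps = -335 + 2.5Ps, so Ps = 2298/7.
Buyers pay Pb = 2298/7 − 50 = 1948/7; x' = -335 + 2.5·(2298/7) = 3400/7.
ΔCS = ½(450 + 3400/7)(314 − 1948/7) = 818750/49; ΔPS = ½(450 + 3400/7)(2298/7 − 314) = 327500/49.
Government spending = 50 × 3400/7 = 170000/7.
Net change = 818750/49 + 327500/49 − 170000/7 = -6250/7. The loss equals the DWL triangle ½·50·250/7.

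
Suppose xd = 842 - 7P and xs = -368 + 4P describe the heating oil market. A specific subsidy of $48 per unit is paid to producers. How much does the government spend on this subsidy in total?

Government cost = 102528/11

Pre-subsidy: 842 - 7P = -368 + 4P gives P* = 110, x* = 72.
With the subsidy, sellers receive Ps = Pb + 48 for each unit, where Pb is the price buyers pay.
Supply in terms of Pb becomes xs = -368 + 4(Pb + 48) = -176 + 4Pb. Setting this equal to demand: 842 - 7Pb = -176 + 4Pb, so Pb = 1018/11.
Sellers receive Ps = 1018/11 + 48 = 1546/11; x' = 842 − 7·(1018/11) = 2136/11.
Government outlay = subsidy × quantity = 48 × 2136/11 = 102528/11.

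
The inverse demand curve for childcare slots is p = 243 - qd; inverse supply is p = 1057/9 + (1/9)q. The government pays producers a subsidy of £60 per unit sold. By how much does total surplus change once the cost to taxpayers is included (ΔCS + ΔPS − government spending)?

Net change in total surplus = -£1620

Pre-subsidy: 243 - q = 1057/9 + (1/9)q gives q* = 113 and p* = 130.
With the subsidy, sellers receive ps = pb + 60 for each unit, where pb is the price buyers pay.
On the curves, pb = 243 - q and ps = 1057/9 + (1/9)q; the wedge ps − pb = 60 gives 1057/9 + (1/9)q − (243 - q) = 60, so q' = 167.
Then pb = 243 − 1·167 = 76 and ps = 1057/9 + (1/9)·167 = 136.
ΔCS = ½(113 + 167)(130 − 76) = 7560; ΔPS = ½(113 + 167)(136 − 130) = 840.
Government spending = 60 × 167 = 10020.
Net change = 7560 + 840 − 10020 = -1620. The loss equals the DWL triangle ½·60·54.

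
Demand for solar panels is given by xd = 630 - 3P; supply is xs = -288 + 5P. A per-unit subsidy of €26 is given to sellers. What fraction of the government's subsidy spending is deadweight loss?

DWL / government spending = 65/892

Pre-subsidy: 630 - 3P = -288 + 5P gives P* = 114.75, x* = 285.75.
With the subsidy, sellers receive Ps = Pb + 26 for each unit, where Pb is the price buyers pay.
Supply in terms of Pb becomes xs = -288 + 5(Pb + 26) = -158 + 5Pb. Setting this equal to demand: 630 - 3Pb = -158 + 5Pb, so Pb = 98.5.
Sellers receive Ps = 98.5 + 26 = 124.5; x' = 630 − 3·98.5 = 334.5.
ΔCS = ½(285.75 + 334.5)(114.75 − 98.5) = 5039.53125; ΔPS = ½(285.75 + 334.5)(124.5 − 114.75) = 3023.71875.
Government spending = 26 × 334.5 = 8697.
DWL = ½ × 26 × (334.5 − 285.75) = 633.75; fraction = 633.75 / 8697 = 65/892.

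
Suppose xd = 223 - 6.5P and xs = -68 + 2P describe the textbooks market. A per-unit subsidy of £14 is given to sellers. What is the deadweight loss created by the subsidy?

Pre-subsidy: 223 - 6.5P = -68 + 2P gives P* = 582/17, x* = 8/17.
With the subsidy, sellers receive Ps = Pb + 14 for each unit, where Pb is the price buyers pay.
Supply in terms of Pb becomes xs = -68 + 2(Pb + 14) = -40 + 2Pb. Setting this equal to demand: 223 - 6.5Pb = -40 + 2Pb, so Pb = 526/17.
Sellers receive Ps = 526/17 + 14 = 764/17; x' = 223 − 6.5·(526/17) = 372/17.
The subsidy expands output by 372/17 − 8/17 = 364/17 past the efficient level; on those units the gap between marginal cost and willingness to pay runs from 0 up to 14.
DWL = ½ × 14 × 364/17 = 2548/17.

Deadweight loss = 2548/17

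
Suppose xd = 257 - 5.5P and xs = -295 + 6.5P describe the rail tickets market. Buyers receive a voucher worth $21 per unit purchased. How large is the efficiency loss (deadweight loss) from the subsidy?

Pre-subsidy: 257 - 5.5P = -295 + 6.5P gives P* = 46, x* = 4.
With the rebate, buyers effectively pay Pb = Ps − 21, where Ps is the price sellers receive.
Demand in terms of Ps becomes xd = 257 − 5.5(Ps − 21) = 372.5 - 5.5Ps. Setting this equal to supply: 372.5 - 5.5Ps = -295 + 6.5Ps, so Ps = 55.625.
Buyers pay Pb = 55.625 − 21 = 34.625; x' = -295 + 6.5·55.625 = 66.5625.
The subsidy expands output by 66.5625 − 4 = 62.5625 past the efficient level; on those units the gap between marginal cost and willingness to pay runs from 0 up to 21.
DWL = ½ × 21 × 62.5625 = 656.90625.

Deadweight loss = $656.90625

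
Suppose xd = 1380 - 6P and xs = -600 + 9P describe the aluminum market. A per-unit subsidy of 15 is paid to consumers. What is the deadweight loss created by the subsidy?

Pre-subsidy: 1380 - 6P = -600 + 9P gives P* = 132, x* = 588.
With the rebate, buyers effectively pay Pb = Ps − 15, where Ps is the price sellers receive.
Demand in terms of Ps becomes xd = 1380 − 6(Ps − 15) = 1470 - 6Ps. Setting this equal to supply: 1470 - 6Ps = -600 + 9Ps, so Ps = 138.
Buyers pay Pb = 138 − 15 = 123; x' = -600 + 9·138 = 642.
The subsidy expands output by 642 − 588 = 54 past the efficient level; on those units the gap between marginal cost and willingness to pay runs from 0 up to 15.
DWL = ½ × 15 × 54 = 405.

Deadweight loss = 405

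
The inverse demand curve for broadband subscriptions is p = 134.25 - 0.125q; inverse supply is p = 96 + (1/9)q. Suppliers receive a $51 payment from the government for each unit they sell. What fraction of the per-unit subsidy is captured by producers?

Producer share = 8/17

Pre-subsidy: 134.25 - 0.125q = 96 + (1/9)q gives q* = 162 and p* = 114.
With the subsidy, sellers receive ps = pb + 51 for each unit, where pb is the price buyers pay.
On the curves, pb = 134.25 - 0.125q and ps = 96 + (1/9)q; the wedge ps − pb = 51 gives 96 + (1/9)q − (134.25 - 0.125q) = 51, so q' = 378.
Then pb = 134.25 − 0.125·378 = 87 and ps = 96 + (1/9)·378 = 138.
Buyers' price falls by p* − pb = 114 − 87 = 27; sellers' price rises by ps − p* = 138 − 114 = 24.
So producers capture 24/51 = 8/17 of each unit of subsidy.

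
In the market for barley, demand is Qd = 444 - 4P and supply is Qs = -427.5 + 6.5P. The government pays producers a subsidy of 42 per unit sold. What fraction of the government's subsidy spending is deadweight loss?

Pre-subsidy: 444 - 4P = -427.5 + 6.5P gives P* = 83, Q* = 112.
With the subsidy, sellers receive Ps = Pb + 42 for each unit, where Pb is the price buyers pay.
Supply in terms of Pb becomes Qs = -427.5 + 6.5(Pb + 42) = -154.5 + 6.5Pb. Setting this equal to demand: 444 - 4Pb = -154.5 + 6.5Pb, so Pb = 57.
Sellers receive Ps = 57 + 42 = 99; Q' = 444 − 4·57 = 216.
ΔCS = ½(112 + 216)(83 − 57) = 4264; ΔPS = ½(112 + 216)(99 − 83) = 2624.
Government spending = 42 × 216 = 9072.
DWL = ½ × 42 × (216 − 112) = 2184; fraction = 2184 / 9072 = 13/54.

DWL / government spending = 13/54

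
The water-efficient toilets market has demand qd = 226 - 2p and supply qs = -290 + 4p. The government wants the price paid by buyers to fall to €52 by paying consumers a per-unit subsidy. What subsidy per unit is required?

At a buyer price of 52, quantity demanded is 226 − 2·52 = 122.
Sellers supply 122 only when they receive ps with -290 + 4·ps = 122, i.e. ps = 103.
s = ps − pb = 103 − 52 = 51.

Required subsidy s = €51 per unit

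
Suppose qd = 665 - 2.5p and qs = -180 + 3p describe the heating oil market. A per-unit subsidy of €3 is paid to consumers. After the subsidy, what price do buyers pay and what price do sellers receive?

Pre-subsidy: 665 - 2.5p = -180 + 3p gives p* = 1690/11, q* = 3090/11.
With the rebate, buyers effectively pay pb = ps − 3, where ps is the price sellers receive.
Demand in terms of ps becomes qd = 665 − 2.5(ps − 3) = 672.5 - 2.5ps. Setting this equal to supply: 672.5 - 2.5ps = -180 + 3ps, so ps = 155.
Buyers pay pb = 155 − 3 = 152; q' = -180 + 3·155 = 285.

Buyers pay €152; sellers receive €155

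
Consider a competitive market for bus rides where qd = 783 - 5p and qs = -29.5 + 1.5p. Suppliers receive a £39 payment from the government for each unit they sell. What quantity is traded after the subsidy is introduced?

q' = 203

Pre-subsidy: 783 - 5p = -29.5 + 1.5p gives p* = 125, q* = 158.
With the subsidy, sellers receive ps = pb + 39 for each unit, where pb is the price buyers pay.
Supply in terms of pb becomes qs = -29.5 + 1.5(pb + 39) = 29 + 1.5pb. Setting this equal to demand: 783 - 5pb = 29 + 1.5pb, so pb = 116.
Sellers receive ps = 116 + 39 = 155; q' = 783 − 5·116 = 203.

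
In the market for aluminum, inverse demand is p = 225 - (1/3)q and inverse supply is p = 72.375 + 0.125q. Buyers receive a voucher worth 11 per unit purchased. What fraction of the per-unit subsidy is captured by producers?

Producer share = 3/11

Pre-subsidy: 225 - (1/3)q = 72.375 + 0.125q gives q* = 333 and p* = 114.
With the rebate, buyers effectively pay pb = ps − 11, where ps is the price sellers receive.
On the curves, pb = 225 - (1/3)q and ps = 72.375 + 0.125q; the wedge ps − pb = 11 gives 72.375 + 0.125q − (225 - (1/3)q) = 11, so q' = 357.
Then pb = 225 − (1/3)·357 = 106 and ps = 72.375 + 0.125·357 = 117.
Buyers' price falls by p* − pb = 114 − 106 = 8; sellers' price rises by ps − p* = 117 − 114 = 3.
So producers capture 3/11 = 3/11 of each unit of subsidy.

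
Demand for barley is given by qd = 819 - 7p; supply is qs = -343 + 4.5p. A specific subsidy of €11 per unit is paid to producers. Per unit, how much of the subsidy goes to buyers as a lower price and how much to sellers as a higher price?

Pre-subsidy: 819 - 7p = -343 + 4.5p gives p* = 2324/23, q* = 2569/23.
With the subsidy, sellers receive ps = pb + 11 for each unit, where pb is the price buyers pay.
Supply in terms of pb becomes qs = -343 + 4.5(pb + 11) = -293.5 + 4.5pb. Setting this equal to demand: 819 - 7pb = -293.5 + 4.5pb, so pb = 2225/23.
Sellers receive ps = 2225/23 + 11 = 2478/23; q' = 819 − 7·(2225/23) = 3262/23.
Buyers' price falls by p* − pb = 2324/23 − 2225/23 = 99/23; sellers' price rises by ps − p* = 2478/23 − 2324/23 = 154/23.

Buyers gain 99/23 per unit; sellers gain 154/23 per unit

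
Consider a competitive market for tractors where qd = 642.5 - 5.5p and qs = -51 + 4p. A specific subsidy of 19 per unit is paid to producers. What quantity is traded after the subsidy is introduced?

q' = 285

Pre-subsidy: 642.5 - 5.5p = -51 + 4p gives p* = 73, q* = 241.
With the subsidy, sellers receive ps = pb + 19 for each unit, where pb is the price buyers pay.
Supply in terms of pb becomes qs = -51 + 4(pb + 19) = 25 + 4pb. Setting this equal to demand: 642.5 - 5.5pb = 25 + 4pb, so pb = 65.
Sellers receive ps = 65 + 19 = 84; q' = 642.5 − 5.5·65 = 285.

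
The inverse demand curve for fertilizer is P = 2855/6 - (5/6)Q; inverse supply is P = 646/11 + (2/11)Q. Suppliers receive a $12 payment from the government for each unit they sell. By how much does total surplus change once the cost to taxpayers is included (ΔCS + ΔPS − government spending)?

Pre-subsidy: 2855/6 - (5/6)Q = 646/11 + (2/11)Q gives Q* = 27529/67 and P* = 8940/67.
With the subsidy, sellers receive Ps = Pb + 12 for each unit, where Pb is the price buyers pay.
On the curves, Pb = 2855/6 - (5/6)Q and Ps = 646/11 + (2/11)Q; the wedge Ps − Pb = 12 gives 646/11 + (2/11)Q − (2855/6 - (5/6)Q) = 12, so Q' = 28321/67.
Then Pb = 2855/6 − (5/6)·(28321/67) = 8280/67 and Ps = 646/11 + (2/11)·(28321/67) = 9084/67.
ΔCS = ½(27529/67 + 28321/67)(8940/67 − 8280/67) = 18430500/4489; ΔPS = ½(27529/67 + 28321/67)(9084/67 − 8940/67) = 4021200/4489.
Government spending = 12 × 28321/67 = 339852/67.
Net change = 18430500/4489 + 4021200/4489 − 339852/67 = -4752/67. The loss equals the DWL triangle ½·12·792/67.

Net change in total surplus = -4752/67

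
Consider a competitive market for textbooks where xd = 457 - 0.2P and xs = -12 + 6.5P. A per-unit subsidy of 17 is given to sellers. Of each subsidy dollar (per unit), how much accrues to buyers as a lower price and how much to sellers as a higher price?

Pre-subsidy: 457 - 0.2P = -12 + 6.5P gives P* = 70, x* = 443.
With the subsidy, sellers receive Ps = Pb + 17 for each unit, where Pb is the price buyers pay.
Supply in terms of Pb becomes xs = -12 + 6.5(Pb + 17) = 98.5 + 6.5Pb. Setting this equal to demand: 457 - 0.2Pb = 98.5 + 6.5Pb, so Pb = 3585/67.
Sellers receive Ps = 3585/67 + 17 = 4724/67; x' = 457 − 0.2·(3585/67) = 29902/67.
Buyers' price falls by P* − Pb = 70 − 3585/67 = 1105/67; sellers' price rises by Ps − P* = 4724/67 − 70 = 34/67.

Buyers gain 1105/67 per unit; sellers gain 34/67 per unit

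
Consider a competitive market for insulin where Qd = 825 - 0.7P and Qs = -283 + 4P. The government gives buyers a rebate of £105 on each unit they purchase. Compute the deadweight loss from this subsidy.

Pre-subsidy: 825 - 0.7P = -283 + 4P gives P* = 11080/47, Q* = 31019/47.
With the rebate, buyers effectively pay Pb = Ps − 105, where Ps is the price sellers receive.
Demand in terms of Ps becomes Qd = 825 − 0.7(Ps − 105) = 898.5 - 0.7Ps. Setting this equal to supply: 898.5 - 0.7Ps = -283 + 4Ps, so Ps = 11815/47.
Buyers pay Pb = 11815/47 − 105 = 6880/47; Q' = -283 + 4·(11815/47) = 33959/47.
The subsidy expands output by 33959/47 − 31019/47 = 2940/47 past the efficient level; on those units the gap between marginal cost and willingness to pay runs from 0 up to 105.
DWL = ½ × 105 × 2940/47 = 154350/47.

Deadweight loss = 154350/47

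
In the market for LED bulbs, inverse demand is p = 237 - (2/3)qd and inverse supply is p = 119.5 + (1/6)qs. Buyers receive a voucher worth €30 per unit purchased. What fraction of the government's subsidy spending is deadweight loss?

DWL / government spending = 6/59

Pre-subsidy: 237 - (2/3)q = 119.5 + (1/6)q gives q* = 141 and p* = 143.
With the rebate, buyers effectively pay pb = ps − 30, where ps is the price sellers receive.
On the curves, pb = 237 - (2/3)q and ps = 119.5 + (1/6)q; the wedge ps − pb = 30 gives 119.5 + (1/6)q − (237 - (2/3)q) = 30, so q' = 177.
Then pb = 237 − (2/3)·177 = 119 and ps = 119.5 + (1/6)·177 = 149.
ΔCS = ½(141 + 177)(143 − 119) = 3816; ΔPS = ½(141 + 177)(149 − 143) = 954.
Government spending = 30 × 177 = 5310.
DWL = ½ × 30 × (177 − 141) = 540; fraction = 540 / 5310 = 6/59.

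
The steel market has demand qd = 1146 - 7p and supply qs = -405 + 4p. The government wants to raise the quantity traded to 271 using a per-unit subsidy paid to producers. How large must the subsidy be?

Required subsidy s = 44 per unit

At q = 271, invert demand for the buyer price: pb = (1146 − 271)/7 = 125; invert supply for the seller price: ps = (271 − (-405))/4 = 169.
The subsidy must fill the gap: s = ps − pb = 169 − 125 = 44.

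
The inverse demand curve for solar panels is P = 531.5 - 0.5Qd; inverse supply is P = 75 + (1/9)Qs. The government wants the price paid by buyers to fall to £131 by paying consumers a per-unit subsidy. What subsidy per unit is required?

At a buyer price of 131, quantity demanded is 1063 − 2·131 = 801.
Sellers supply 801 only when they receive Ps = 75 + (1/9)·801 = 164.
s = Ps − Pb = 164 − 131 = 33.

Required subsidy s = £33 per unit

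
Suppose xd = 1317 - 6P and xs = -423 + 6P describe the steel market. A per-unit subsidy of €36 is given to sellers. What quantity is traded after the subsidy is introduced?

Pre-subsidy: 1317 - 6P = -423 + 6P gives P* = 145, x* = 447.
With the subsidy, sellers receive Ps = Pb + 36 for each unit, where Pb is the price buyers pay.
Supply in terms of Pb becomes xs = -423 + 6(Pb + 36) = -207 + 6Pb. Setting this equal to demand: 1317 - 6Pb = -207 + 6Pb, so Pb = 127.
Sellers receive Ps = 127 + 36 = 163; x' = 1317 − 6·127 = 555.

x' = 555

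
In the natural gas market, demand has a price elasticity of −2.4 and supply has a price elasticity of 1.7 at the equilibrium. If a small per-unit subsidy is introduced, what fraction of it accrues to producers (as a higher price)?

For a small subsidy around the equilibrium, the benefit split depends on the relative slopes, which at a point are proportional to the elasticities.
Buyer share = εs/(εs + |εd|) = 1.7/(1.7 + 2.4) = 17/41; seller share = |εd|/(εs + |εd|) = 24/41.
So producers capture 24/41 of the subsidy.

Producer share = 24/41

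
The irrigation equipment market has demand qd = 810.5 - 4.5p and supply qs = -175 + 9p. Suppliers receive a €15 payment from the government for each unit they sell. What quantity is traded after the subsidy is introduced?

q' = 527

Pre-subsidy: 810.5 - 4.5p = -175 + 9p gives p* = 73, q* = 482.
With the subsidy, sellers receive ps = pb + 15 for each unit, where pb is the price buyers pay.
Supply in terms of pb becomes qs = -175 + 9(pb + 15) = -40 + 9pb. Setting this equal to demand: 810.5 - 4.5pb = -40 + 9pb, so pb = 63.
Sellers receive ps = 63 + 15 = 78; q' = 810.5 − 4.5·63 = 527.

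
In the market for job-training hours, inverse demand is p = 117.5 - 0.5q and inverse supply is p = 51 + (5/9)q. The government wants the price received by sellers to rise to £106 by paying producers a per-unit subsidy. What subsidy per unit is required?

At a seller price of 106, quantity supplied is -91.8 + 1.8·106 = 99.
Buyers absorb 99 only when they pay pb = 117.5 − 0.5·99 = 68.
s = ps − pb = 106 − 68 = 38.

Required subsidy s = £38 per unit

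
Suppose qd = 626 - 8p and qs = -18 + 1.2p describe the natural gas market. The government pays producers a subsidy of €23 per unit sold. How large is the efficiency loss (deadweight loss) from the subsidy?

Deadweight loss = €276

Pre-subsidy: 626 - 8p = -18 + 1.2p gives p* = 70, q* = 66.
With the subsidy, sellers receive ps = pb + 23 for each unit, where pb is the price buyers pay.
Supply in terms of pb becomes qs = -18 + 1.2(pb + 23) = 9.6 + 1.2pb. Setting this equal to demand: 626 - 8pb = 9.6 + 1.2pb, so pb = 67.
Sellers receive ps = 67 + 23 = 90; q' = 626 − 8·67 = 90.
The subsidy expands output by 90 − 66 = 24 past the efficient level; on those units the gap between marginal cost and willingness to pay runs from 0 up to 23.
DWL = ½ × 23 × 24 = 276.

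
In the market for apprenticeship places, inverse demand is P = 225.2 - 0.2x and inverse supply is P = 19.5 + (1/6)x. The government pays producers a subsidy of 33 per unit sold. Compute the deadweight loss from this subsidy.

Deadweight loss = 1485

Pre-subsidy: 225.2 - 0.2x = 19.5 + (1/6)x gives x* = 561 and P* = 113.
With the subsidy, sellers receive Ps = Pb + 33 for each unit, where Pb is the price buyers pay.
On the curves, Pb = 225.2 - 0.2x and Ps = 19.5 + (1/6)x; the wedge Ps − Pb = 33 gives 19.5 + (1/6)x − (225.2 - 0.2x) = 33, so x' = 651.
Then Pb = 225.2 − 0.2·651 = 95 and Ps = 19.5 + (1/6)·651 = 128.
The subsidy expands output by 651 − 561 = 90 past the efficient level; on those units the gap between marginal cost and willingness to pay runs from 0 up to 33.
DWL = ½ × 33 × 90 = 1485.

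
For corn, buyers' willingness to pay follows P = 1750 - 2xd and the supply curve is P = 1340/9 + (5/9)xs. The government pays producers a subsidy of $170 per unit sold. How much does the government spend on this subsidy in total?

Government cost = 2709800/23

Pre-subsidy: 1750 - 2x = 1340/9 + (5/9)x gives x* = 14410/23 and P* = 11430/23.
With the subsidy, sellers receive Ps = Pb + 170 for each unit, where Pb is the price buyers pay.
On the curves, Pb = 1750 - 2x and Ps = 1340/9 + (5/9)x; the wedge Ps − Pb = 170 gives 1340/9 + (5/9)x − (1750 - 2x) = 170, so x' = 15940/23.
Then Pb = 1750 − 2·(15940/23) = 8370/23 and Ps = 1340/9 + (5/9)·(15940/23) = 12280/23.
Government outlay = subsidy × quantity = 170 × 15940/23 = 2709800/23.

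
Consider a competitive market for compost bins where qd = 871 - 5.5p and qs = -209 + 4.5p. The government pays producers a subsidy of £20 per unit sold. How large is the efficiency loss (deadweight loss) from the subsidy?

Pre-subsidy: 871 - 5.5p = -209 + 4.5p gives p* = 108, q* = 277.
With the subsidy, sellers receive ps = pb + 20 for each unit, where pb is the price buyers pay.
Supply in terms of pb becomes qs = -209 + 4.5(pb + 20) = -119 + 4.5pb. Setting this equal to demand: 871 - 5.5pb = -119 + 4.5pb, so pb = 99.
Sellers receive ps = 99 + 20 = 119; q' = 871 − 5.5·99 = 326.5.
The subsidy expands output by 326.5 − 277 = 49.5 past the efficient level; on those units the gap between marginal cost and willingness to pay runs from 0 up to 20.
DWL = ½ × 20 × 49.5 = 495.

Deadweight loss = £495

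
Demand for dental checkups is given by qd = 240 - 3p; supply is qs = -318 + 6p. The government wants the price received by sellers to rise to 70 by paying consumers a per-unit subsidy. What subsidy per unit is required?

At a seller price of 70, quantity supplied is -318 + 6·70 = 102.
Buyers absorb 102 only when they pay pb with 240 − 3·pb = 102, i.e. pb = 46.
s = ps − pb = 70 − 46 = 24.

Required subsidy s = 24 per unit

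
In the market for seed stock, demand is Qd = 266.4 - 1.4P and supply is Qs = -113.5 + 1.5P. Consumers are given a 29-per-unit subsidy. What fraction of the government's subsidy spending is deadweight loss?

DWL / government spending = 21/208

Pre-subsidy: 266.4 - 1.4P = -113.5 + 1.5P gives P* = 131, Q* = 83.
With the rebate, buyers effectively pay Pb = Ps − 29, where Ps is the price sellers receive.
Demand in terms of Ps becomes Qd = 266.4 − 1.4(Ps − 29) = 307 - 1.4Ps. Setting this equal to supply: 307 - 1.4Ps = -113.5 + 1.5Ps, so Ps = 145.
Buyers pay Pb = 145 − 29 = 116; Q' = -113.5 + 1.5·145 = 104.
ΔCS = ½(83 + 104)(131 − 116) = 1402.5; ΔPS = ½(83 + 104)(145 − 131) = 1309.
Government spending = 29 × 104 = 3016.
DWL = ½ × 29 × (104 − 83) = 304.5; fraction = 304.5 / 3016 = 21/208.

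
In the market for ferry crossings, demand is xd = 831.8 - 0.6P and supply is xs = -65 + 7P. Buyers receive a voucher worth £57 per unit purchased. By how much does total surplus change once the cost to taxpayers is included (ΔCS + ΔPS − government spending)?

Pre-subsidy: 831.8 - 0.6P = -65 + 7P gives P* = 118, x* = 761.
With the rebate, buyers effectively pay Pb = Ps − 57, where Ps is the price sellers receive.
Demand in terms of Ps becomes xd = 831.8 − 0.6(Ps − 57) = 866 - 0.6Ps. Setting this equal to supply: 866 - 0.6Ps = -65 + 7Ps, so Ps = 122.5.
Buyers pay Pb = 122.5 − 57 = 65.5; x' = -65 + 7·122.5 = 792.5.
ΔCS = ½(761 + 792.5)(118 − 65.5) = 40779.375; ΔPS = ½(761 + 792.5)(122.5 − 118) = 3495.375.
Government spending = 57 × 792.5 = 45172.5.
Net change = 40779.375 + 3495.375 − 45172.5 = -897.75. The loss equals the DWL triangle ½·57·31.5.

Net change in total surplus = -£897.75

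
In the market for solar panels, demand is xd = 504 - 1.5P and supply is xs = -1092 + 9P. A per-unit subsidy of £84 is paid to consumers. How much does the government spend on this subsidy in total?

Government cost = £32256

Pre-subsidy: 504 - 1.5P = -1092 + 9P gives P* = 152, x* = 276.
With the rebate, buyers effectively pay Pb = Ps − 84, where Ps is the price sellers receive.
Demand in terms of Ps becomes xd = 504 − 1.5(Ps − 84) = 630 - 1.5Ps. Setting this equal to supply: 630 - 1.5Ps = -1092 + 9Ps, so Ps = 164.
Buyers pay Pb = 164 − 84 = 80; x' = -1092 + 9·164 = 384.
Government outlay = subsidy × quantity = 84 × 384 = 32256.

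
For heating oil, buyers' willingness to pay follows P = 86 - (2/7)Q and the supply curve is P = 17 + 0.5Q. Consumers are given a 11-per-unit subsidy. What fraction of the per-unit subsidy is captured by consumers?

Consumer share = 4/11

Pre-subsidy: 86 - (2/7)Q = 17 + 0.5Q gives Q* = 966/11 and P* = 670/11.
With the rebate, buyers effectively pay Pb = Ps − 11, where Ps is the price sellers receive.
On the curves, Pb = 86 - (2/7)Q and Ps = 17 + 0.5Q; the wedge Ps − Pb = 11 gives 17 + 0.5Q − (86 - (2/7)Q) = 11, so Q' = 1120/11.
Then Pb = 86 − (2/7)·(1120/11) = 626/11 and Ps = 17 + 0.5·(1120/11) = 747/11.
Buyers' price falls by P* − Pb = 670/11 − 626/11 = 4; sellers' price rises by Ps − P* = 747/11 − 670/11 = 7.
So consumers capture 4/11 = 4/11 of each unit of subsidy.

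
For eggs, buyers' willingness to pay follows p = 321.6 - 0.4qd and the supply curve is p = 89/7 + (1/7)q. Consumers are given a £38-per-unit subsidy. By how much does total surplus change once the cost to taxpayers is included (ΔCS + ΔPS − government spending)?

Pre-subsidy: 321.6 - 0.4q = 89/7 + (1/7)q gives q* = 569 and p* = 94.
With the rebate, buyers effectively pay pb = ps − 38, where ps is the price sellers receive.
On the curves, pb = 321.6 - 0.4q and ps = 89/7 + (1/7)q; the wedge ps − pb = 38 gives 89/7 + (1/7)q − (321.6 - 0.4q) = 38, so q' = 639.
Then pb = 321.6 − 0.4·639 = 66 and ps = 89/7 + (1/7)·639 = 104.
ΔCS = ½(569 + 639)(94 − 66) = 16912; ΔPS = ½(569 + 639)(104 − 94) = 6040.
Government spending = 38 × 639 = 24282.
Net change = 16912 + 6040 − 24282 = -1330. The loss equals the DWL triangle ½·38·70.

Net change in total surplus = -£1330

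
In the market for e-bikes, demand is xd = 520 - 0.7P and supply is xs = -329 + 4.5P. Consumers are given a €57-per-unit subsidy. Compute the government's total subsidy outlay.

Pre-subsidy: 520 - 0.7P = -329 + 4.5P gives P* = 4245/26, x* = 21097/52.
With the rebate, buyers effectively pay Pb = Ps − 57, where Ps is the price sellers receive.
Demand in terms of Ps becomes xd = 520 − 0.7(Ps − 57) = 559.9 - 0.7Ps. Setting this equal to supply: 559.9 - 0.7Ps = -329 + 4.5Ps, so Ps = 8889/52.
Buyers pay Pb = 8889/52 − 57 = 5925/52; x' = -329 + 4.5·(8889/52) = 45785/104.
Government outlay = subsidy × quantity = 57 × 45785/104 = 2609745/104.

Government cost = 2609745/104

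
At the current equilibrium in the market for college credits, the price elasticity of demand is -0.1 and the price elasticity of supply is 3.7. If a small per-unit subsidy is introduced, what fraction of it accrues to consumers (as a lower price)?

Consumer share = 37/38

For a small subsidy around the equilibrium, the benefit split depends on the relative slopes, which at a point are proportional to the elasticities.
Buyer share = εs/(εs + |εd|) = 3.7/(3.7 + 0.1) = 37/38; seller share = |εd|/(εs + |εd|) = 1/38.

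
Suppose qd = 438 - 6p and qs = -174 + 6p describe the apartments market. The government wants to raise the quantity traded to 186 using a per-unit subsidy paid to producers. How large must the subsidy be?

At q = 186, invert demand for the buyer price: pb = (438 − 186)/6 = 42; invert supply for the seller price: ps = (186 − (-174))/6 = 60.
The subsidy must fill the gap: s = ps − pb = 60 − 42 = 18.

Required subsidy s = 18 per unit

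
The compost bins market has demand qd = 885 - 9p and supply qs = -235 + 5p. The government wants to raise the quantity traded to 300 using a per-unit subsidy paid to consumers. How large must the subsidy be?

At q = 300, invert demand for the buyer price: pb = (885 − 300)/9 = 65; invert supply for the seller price: ps = (300 − (-235))/5 = 107.
The subsidy must fill the gap: s = ps − pb = 107 − 65 = 42.

Required subsidy s = 42 per unit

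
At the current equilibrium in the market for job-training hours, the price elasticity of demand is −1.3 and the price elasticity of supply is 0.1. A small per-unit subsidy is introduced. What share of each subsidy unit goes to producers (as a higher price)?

For a small subsidy around the equilibrium, the benefit split depends on the relative slopes, which at a point are proportional to the elasticities.
Buyer share = εs/(εs + |εd|) = 0.1/(0.1 + 1.3) = 1/14; seller share = |εd|/(εs + |εd|) = 13/14.
So producers capture 13/14 of the subsidy.

Producer share = 13/14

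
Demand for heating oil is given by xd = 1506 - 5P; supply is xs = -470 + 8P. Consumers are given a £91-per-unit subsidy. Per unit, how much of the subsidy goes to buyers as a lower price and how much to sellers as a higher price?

Pre-subsidy: 1506 - 5P = -470 + 8P gives P* = 152, x* = 746.
With the rebate, buyers effectively pay Pb = Ps − 91, where Ps is the price sellers receive.
Demand in terms of Ps becomes xd = 1506 − 5(Ps − 91) = 1961 - 5Ps. Setting this equal to supply: 1961 - 5Ps = -470 + 8Ps, so Ps = 187.
Buyers pay Pb = 187 − 91 = 96; x' = -470 + 8·187 = 1026.
Buyers' price falls by P* − Pb = 152 − 96 = 56; sellers' price rises by Ps − P* = 187 − 152 = 35.

Buyers gain £56 per unit; sellers gain £35 per unit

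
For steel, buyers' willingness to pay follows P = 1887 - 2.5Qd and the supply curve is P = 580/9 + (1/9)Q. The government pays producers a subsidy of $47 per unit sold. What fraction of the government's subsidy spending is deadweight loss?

DWL / government spending = 9/716

Pre-subsidy: 1887 - 2.5Q = 580/9 + (1/9)Q gives Q* = 698 and P* = 142.
With the subsidy, sellers receive Ps = Pb + 47 for each unit, where Pb is the price buyers pay.
On the curves, Pb = 1887 - 2.5Q and Ps = 580/9 + (1/9)Q; the wedge Ps − Pb = 47 gives 580/9 + (1/9)Q − (1887 - 2.5Q) = 47, so Q' = 716.
Then Pb = 1887 − 2.5·716 = 97 and Ps = 580/9 + (1/9)·716 = 144.
ΔCS = ½(698 + 716)(142 − 97) = 31815; ΔPS = ½(698 + 716)(144 − 142) = 1414.
Government spending = 47 × 716 = 33652.
DWL = ½ × 47 × (716 − 698) = 423; fraction = 423 / 33652 = 9/716.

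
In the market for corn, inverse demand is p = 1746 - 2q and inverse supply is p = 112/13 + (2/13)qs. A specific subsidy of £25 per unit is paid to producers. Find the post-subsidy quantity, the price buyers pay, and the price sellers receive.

q' = 818.25; buyers pay £109.5; sellers receive £134.5

Pre-subsidy: 1746 - 2q = 112/13 + (2/13)q gives q* = 11293/14 and p* = 929/7.
With the subsidy, sellers receive ps = pb + 25 for each unit, where pb is the price buyers pay.
On the curves, pb = 1746 - 2q and ps = 112/13 + (2/13)q; the wedge ps − pb = 25 gives 112/13 + (2/13)q − (1746 - 2q) = 25, so q' = 818.25.
Then pb = 1746 − 2·818.25 = 109.5 and ps = 112/13 + (2/13)·818.25 = 134.5.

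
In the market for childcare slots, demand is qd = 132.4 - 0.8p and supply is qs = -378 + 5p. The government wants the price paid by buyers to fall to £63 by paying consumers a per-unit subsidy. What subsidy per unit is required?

Required subsidy s = £29 per unit

At a buyer price of 63, quantity demanded is 132.4 − 0.8·63 = 82.
Sellers supply 82 only when they receive ps with -378 + 5·ps = 82, i.e. ps = 92.
s = ps − pb = 92 − 63 = 29.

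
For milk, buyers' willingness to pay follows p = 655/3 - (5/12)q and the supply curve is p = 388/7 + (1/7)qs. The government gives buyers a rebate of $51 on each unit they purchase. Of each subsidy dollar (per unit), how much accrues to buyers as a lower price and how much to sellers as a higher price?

Pre-subsidy: 655/3 - (5/12)q = 388/7 + (1/7)q gives q* = 13684/47 and p* = 4560/47.
With the rebate, buyers effectively pay pb = ps − 51, where ps is the price sellers receive.
On the curves, pb = 655/3 - (5/12)q and ps = 388/7 + (1/7)q; the wedge ps − pb = 51 gives 388/7 + (1/7)q − (655/3 - (5/12)q) = 51, so q' = 17968/47.
Then pb = 655/3 − (5/12)·(17968/47) = 2775/47 and ps = 388/7 + (1/7)·(17968/47) = 5172/47.
Buyers' price falls by p* − pb = 4560/47 − 2775/47 = 1785/47; sellers' price rises by ps − p* = 5172/47 − 4560/47 = 612/47.

Buyers gain 1785/47 per unit; sellers gain 612/47 per unit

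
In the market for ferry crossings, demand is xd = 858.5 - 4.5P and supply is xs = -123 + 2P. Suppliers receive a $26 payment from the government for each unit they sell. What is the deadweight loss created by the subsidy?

Deadweight loss = $468

Pre-subsidy: 858.5 - 4.5P = -123 + 2P gives P* = 151, x* = 179.
With the subsidy, sellers receive Ps = Pb + 26 for each unit, where Pb is the price buyers pay.
Supply in terms of Pb becomes xs = -123 + 2(Pb + 26) = -71 + 2Pb. Setting this equal to demand: 858.5 - 4.5Pb = -71 + 2Pb, so Pb = 143.
Sellers receive Ps = 143 + 26 = 169; x' = 858.5 − 4.5·143 = 215.
The subsidy expands output by 215 − 179 = 36 past the efficient level; on those units the gap between marginal cost and willingness to pay runs from 0 up to 26.
DWL = ½ × 26 × 36 = 468.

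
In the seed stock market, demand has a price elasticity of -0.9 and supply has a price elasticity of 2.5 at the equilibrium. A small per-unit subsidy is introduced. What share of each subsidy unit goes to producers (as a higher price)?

For a small subsidy around the equilibrium, the benefit split depends on the relative slopes, which at a point are proportional to the elasticities.
Buyer share = εs/(εs + |εd|) = 2.5/(2.5 + 0.9) = 25/34; seller share = |εd|/(εs + |εd|) = 9/34.
So producers capture 9/34 of the subsidy.

Producer share = 9/34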